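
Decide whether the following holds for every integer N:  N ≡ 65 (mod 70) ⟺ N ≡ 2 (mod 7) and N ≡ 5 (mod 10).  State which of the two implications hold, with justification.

Both implications hold.

[⇒] Suppose N ≡ 65 (mod 70); write N = 70j + 65. Since 7 ∣ 70, reducing mod 7 gives N ≡ 65 ≡ 2 (mod 7); since 10 ∣ 70, reducing mod 10 gives N ≡ 65 ≡ 5 (mod 10).

[⇐] Conversely, if N ≡ 2 (mod 7) and N ≡ 5 (mod 10), then by the Chinese remainder theorem N ≡ 65 (mod 70). This is exactly N ≡ 65 (mod 70).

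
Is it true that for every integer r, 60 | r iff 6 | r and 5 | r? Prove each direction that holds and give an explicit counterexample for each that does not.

Only the forward direction holds.

(→) If 60 ∣ r, write r = 60q. Since 60 = 10·6, r = 6·(10q), so 6 ∣ r; and since 60 = 12·5, r = 5·(12q), so 5 ∣ r.

(←) This fails: take r = 30. Both 6 ∣ 30 and 5 ∣ 30, yet 30 is not a multiple of 60 (since 30 = 0·60 + 30), so 60 ∤ 30.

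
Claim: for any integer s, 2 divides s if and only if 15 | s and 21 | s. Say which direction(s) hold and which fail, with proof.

(⇒) This fails: take s = 2. Certainly 2 ∣ 2, but 15 ∤ 2.

(⇐) This fails: take s = 105. Both 15 ∣ 105 and 21 ∣ 105, yet 105 is not a multiple of 2 (since 105 = 52·2 + 1), so 2 ∤ 105.

Both directions fail.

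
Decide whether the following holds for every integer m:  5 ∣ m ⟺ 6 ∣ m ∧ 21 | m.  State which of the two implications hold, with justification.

(⟹) This fails: take m = 5. Certainly 5 ∣ 5, but 6 ∤ 5.

(⟸) This fails: take m = 42. Both 6 ∣ 42 and 21 ∣ 42, yet 42 is not a multiple of 5 (since 42 = 8·5 + 2), so 5 ∤ 42.

Neither implication holds.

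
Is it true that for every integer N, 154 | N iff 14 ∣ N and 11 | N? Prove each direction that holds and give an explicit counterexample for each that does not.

Both directions hold; the statement is true.

(→) If 154 ∣ N, write N = 154q. Since 154 = 11·14, N = 14·(11q), so 14 ∣ N; and since 154 = 14·11, N = 11·(14q), so 11 ∣ N.

(←) Suppose 14 ∣ N and 11 ∣ N. Any common multiple of 14 and 11 is a multiple of their lcm; here gcd(14, 11) = 1, so lcm(14, 11) = 14·11 = 154, so 154 ∣ N.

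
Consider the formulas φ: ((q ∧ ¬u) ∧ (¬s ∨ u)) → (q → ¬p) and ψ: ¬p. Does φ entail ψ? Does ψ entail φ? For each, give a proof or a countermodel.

Only the reverse direction holds.

(→) This fails. Under p = T, q = F, s = F, u = F, the left side is true but the right side is false.

(←) Assume the antecedent. If p is true, the antecedent cannot hold. If p is false, the consequent reduces to true regardless of the other variables. Either way the consequent holds.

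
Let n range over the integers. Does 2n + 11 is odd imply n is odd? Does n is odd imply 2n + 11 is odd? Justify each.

Not equivalent: only (⇐) holds.

(⇒) This fails: take n = 6. Then 2n + 11 = 23, which is odd, yet n = 6 is even, not odd.

(⇐) Suppose n is odd. Since 2 is even, 2n is even for every n, so 2n + 11 has the same parity as 11, which is odd. Hence 2n + 11 is odd.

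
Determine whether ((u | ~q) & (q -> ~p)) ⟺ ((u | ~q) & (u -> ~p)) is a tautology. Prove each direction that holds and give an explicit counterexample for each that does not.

Only the reverse direction holds.

(→) This fails. Under p = T, u = T, q = F, the left side is true but the right side is false.

(←) Assume the antecedent. If u is true, the antecedent forces (p = F, u = T, q = F) or (p = F, u = T, q = T), and (u | ~q) & (q -> ~p) holds there. If u is false, the antecedent forces (p = F, u = F, q = F) or (p = T, u = F, q = F), and (u | ~q) & (q -> ~p) holds there. Either way (u | ~q) & (q -> ~p) holds.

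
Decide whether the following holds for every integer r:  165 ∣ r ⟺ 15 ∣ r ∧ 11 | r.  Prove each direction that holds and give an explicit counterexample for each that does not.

(⇒) If 165 ∣ r, write r = 165q. Since 165 = 11·15, r = 15·(11q), so 15 ∣ r; and since 165 = 15·11, r = 11·(15q), so 11 ∣ r.

(⇐) Suppose 15 ∣ r and 11 ∣ r. Any common multiple of 15 and 11 is a multiple of their lcm; here gcd(15, 11) = 1, so lcm(15, 11) = 15·11 = 165, so 165 ∣ r.

The biconditional holds.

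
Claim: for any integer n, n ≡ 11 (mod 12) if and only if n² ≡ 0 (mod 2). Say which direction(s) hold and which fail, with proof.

(⇒) fails and (⇐) fails.

(→) This fails: take n = 11. Then 11 ≡ 11 (mod 12), but 11² = 121 ≡ 1 (mod 2), not 0.

(←) This fails: take n = 0. Then 0² = 0 ≡ 0 (mod 2), yet 0 ≡ 0 (mod 12), not 11.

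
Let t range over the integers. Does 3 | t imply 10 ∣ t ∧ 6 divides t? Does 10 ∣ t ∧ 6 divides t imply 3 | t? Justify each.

Forward direction. This fails: take t = 3. Certainly 3 ∣ 3, but 10 ∤ 3.

Converse. Suppose 10 ∣ t and 6 ∣ t. Any common multiple of 10 and 6 is a multiple of their lcm; here lcm(10, 6) = 10·6/gcd(10, 6) = 60/2 = 30, so 30 ∣ t. Since 3 ∣ 30, it follows that 3 ∣ t.

Only the reverse direction holds.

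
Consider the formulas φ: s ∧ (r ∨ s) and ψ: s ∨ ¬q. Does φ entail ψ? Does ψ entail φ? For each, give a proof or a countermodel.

[⇒] Assume the antecedent. If s is true, s ∨ ¬q reduces to true regardless of the other variables. If s is false, the antecedent cannot hold. Either way s ∨ ¬q holds.

[⇐] This fails. Under s = F, r = F, q = F, the left side is false but the right side is true.

Only the forward implication holds.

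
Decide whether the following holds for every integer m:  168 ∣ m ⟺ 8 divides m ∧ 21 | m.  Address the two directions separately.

Both implications hold.

(→) If 168 ∣ m, write m = 168q. Since 168 = 21·8, m = 8·(21q), so 8 ∣ m; and since 168 = 8·21, m = 21·(8q), so 21 ∣ m.

(←) Suppose 8 ∣ m and 21 ∣ m. Any common multiple of 8 and 21 is a multiple of their lcm; here gcd(8, 21) = 1, so lcm(8, 21) = 8·21 = 168, so 168 ∣ m.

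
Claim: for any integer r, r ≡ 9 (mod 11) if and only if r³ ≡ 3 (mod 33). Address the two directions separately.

Not equivalent: only (⇐) holds.

[⇐] The residues r modulo 33 with r³ ≡ 3 (mod 33) are exactly {9}, and each is ≡ 9 (mod 11).

[⇒] This fails: take r = 20. Then 20 ≡ 9 (mod 11), but 20³ = 8000 ≡ 14 (mod 33), not 3.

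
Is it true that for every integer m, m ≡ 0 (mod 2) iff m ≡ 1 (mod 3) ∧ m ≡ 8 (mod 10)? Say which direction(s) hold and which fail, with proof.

Only the converse holds.

Forward direction. This fails: m = 0 gives 0 ≡ 0 (mod 2) but 0 ≡ 0 (mod 3), so the conjunction on the right does not hold.

Converse. If m ≡ 1 (mod 3) and m ≡ 8 (mod 10), then by the Chinese remainder theorem m ≡ 28 (mod 30). Since 28 ≡ 0 (mod 2) and 2 ∣ 30, we get m ≡ 0 (mod 2).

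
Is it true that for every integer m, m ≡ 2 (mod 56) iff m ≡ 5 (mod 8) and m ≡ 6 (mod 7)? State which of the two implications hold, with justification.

(⇒) fails and (⇐) fails.

(⟹) This fails: m = 2 gives 2 ≡ 2 (mod 56) but 2 ≡ 2 (mod 8), so the conjunction on the right does not hold.

(⟸) This fails: m = 13 satisfies both congruences on the right (13 ≡ 5 mod 8 and 13 ≡ 6 mod 7) yet 13 ≡ 13 (mod 56), not 2.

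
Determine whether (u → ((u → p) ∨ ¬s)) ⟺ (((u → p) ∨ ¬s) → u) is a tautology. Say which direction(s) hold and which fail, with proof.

(→) This fails. Under u = F, s = F, p = F, the left side is true but the right side is false.

(←) This fails. Under u = T, s = T, p = F, the left side is false but the right side is true.

Both directions fail.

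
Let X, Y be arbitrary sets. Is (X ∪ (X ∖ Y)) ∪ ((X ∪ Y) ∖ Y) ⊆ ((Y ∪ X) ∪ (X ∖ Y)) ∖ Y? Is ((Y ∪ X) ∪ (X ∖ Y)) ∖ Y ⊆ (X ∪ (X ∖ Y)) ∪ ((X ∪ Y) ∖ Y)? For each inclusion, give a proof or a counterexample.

(⟹) This inclusion fails. Take X = {1}, Y = {1}; then 1 ∈ (X ∪ (X ∖ Y)) ∪ ((X ∪ Y) ∖ Y) but 1 ∉ ((Y ∪ X) ∪ (X ∖ Y)) ∖ Y.

(⟸) Let x ∈ ((Y ∪ X) ∪ (X ∖ Y)) ∖ Y. Then x ∈ X and x ∉ Y, from which x ∈ (X ∪ (X ∖ Y)) ∪ ((X ∪ Y) ∖ Y).

Only the reverse inclusion holds.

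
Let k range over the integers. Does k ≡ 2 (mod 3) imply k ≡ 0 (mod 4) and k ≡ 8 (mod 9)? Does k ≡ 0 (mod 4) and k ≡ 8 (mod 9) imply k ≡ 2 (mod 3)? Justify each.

(⟹) This fails: k = 32 gives 32 ≡ 2 (mod 3) but 32 ≡ 5 (mod 9), so the conjunction on the right does not hold.

(⟸) Conversely, if k ≡ 0 (mod 4) and k ≡ 8 (mod 9), then by the Chinese remainder theorem k ≡ 8 (mod 36). Since 8 ≡ 2 (mod 3) and 3 ∣ 36, we get k ≡ 2 (mod 3).

Only the reverse direction holds.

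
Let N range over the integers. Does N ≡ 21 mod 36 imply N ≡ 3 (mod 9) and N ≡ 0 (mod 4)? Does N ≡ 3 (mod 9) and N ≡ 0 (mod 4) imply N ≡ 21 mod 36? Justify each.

Forward direction. This fails: N = 21 gives 21 ≡ 21 (mod 36) but 21 ≡ 1 (mod 4), so the conjunction on the right does not hold.

Converse. This fails: N = 12 satisfies both congruences on the right (12 ≡ 3 mod 9 and 12 ≡ 0 mod 4) yet 12 ≡ 12 (mod 36), not 21.

Both directions fail.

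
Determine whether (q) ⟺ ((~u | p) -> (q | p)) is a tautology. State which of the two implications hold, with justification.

(⟹) Assume the antecedent. If u is true, (~u | p) -> (q | p) reduces to true regardless of the other variables. If u is false, the antecedent forces (u = F, q = T, p = F) or (u = F, q = T, p = T), and (~u | p) -> (q | p) holds there. Either way (~u | p) -> (q | p) holds.

(⟸) This fails. Under u = T, q = F, p = F, the left side is false but the right side is true.

Only the forward implication holds.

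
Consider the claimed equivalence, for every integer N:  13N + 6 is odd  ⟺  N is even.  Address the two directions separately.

[⇒] This fails: N = 5 gives 13N + 6 = 71, which is odd, but 5 is odd, not even.

[⇐] This also fails: N = 2 is even, but 13N + 6 = 32 is even, not odd.

Neither implication holds.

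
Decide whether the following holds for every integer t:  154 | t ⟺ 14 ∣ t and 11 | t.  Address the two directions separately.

Equivalent; both directions hold.

(→) If 154 ∣ t, write t = 154q. Since 154 = 11·14, t = 14·(11q), so 14 ∣ t; and since 154 = 14·11, t = 11·(14q), so 11 ∣ t.

(←) Suppose 14 ∣ t and 11 ∣ t. Any common multiple of 14 and 11 is a multiple of their lcm; here gcd(14, 11) = 1, so lcm(14, 11) = 14·11 = 154, so 154 ∣ t.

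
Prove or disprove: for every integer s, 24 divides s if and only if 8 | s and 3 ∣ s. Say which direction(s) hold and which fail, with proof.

Equivalent; both directions hold.

Forward direction. If 24 ∣ s, write s = 24q. Since 24 = 3·8, s = 8·(3q), so 8 ∣ s; and since 24 = 8·3, s = 3·(8q), so 3 ∣ s.

Converse. Suppose 8 ∣ s and 3 ∣ s. Any common multiple of 8 and 3 is a multiple of their lcm; here gcd(8, 3) = 1, so lcm(8, 3) = 8·3 = 24, so 24 ∣ s.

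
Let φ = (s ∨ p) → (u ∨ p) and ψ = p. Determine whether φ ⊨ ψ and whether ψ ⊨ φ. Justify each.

The forward direction fails; the converse holds.

(→) This fails. Under u = F, p = F, s = F, the left side is true but the right side is false.

(←) Assume the antecedent. If u is true, (s ∨ p) → (u ∨ p) reduces to true regardless of the other variables. If u is false, the antecedent forces (u = F, p = T, s = F) or (u = F, p = T, s = T), and (s ∨ p) → (u ∨ p) holds there. Either way (s ∨ p) → (u ∨ p) holds.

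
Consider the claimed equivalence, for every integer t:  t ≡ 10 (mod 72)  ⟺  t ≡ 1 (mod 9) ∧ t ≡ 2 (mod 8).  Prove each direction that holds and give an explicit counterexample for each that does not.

The biconditional holds.

(→) Suppose t ≡ 10 (mod 72); write t = 72j + 10. Since 9 ∣ 72, reducing mod 9 gives t ≡ 10 ≡ 1 (mod 9); since 8 ∣ 72, reducing mod 8 gives t ≡ 10 ≡ 2 (mod 8).

(←) Conversely, if t ≡ 1 (mod 9) and t ≡ 2 (mod 8), then by the Chinese remainder theorem t ≡ 10 (mod 72). This is exactly t ≡ 10 (mod 72).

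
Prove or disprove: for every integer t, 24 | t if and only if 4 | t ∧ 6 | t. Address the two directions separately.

[⇒] If 24 ∣ t, write t = 24q. Since 24 = 6·4, t = 4·(6q), so 4 ∣ t; and since 24 = 4·6, t = 6·(4q), so 6 ∣ t.

[⇐] This fails: take t = 12. Both 4 ∣ 12 and 6 ∣ 12, yet 12 is not a multiple of 24 (since 12 = 0·24 + 12), so 24 ∤ 12.

Only the forward implication holds.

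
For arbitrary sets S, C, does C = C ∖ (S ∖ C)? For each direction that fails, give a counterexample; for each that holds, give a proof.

The two sets are equal.

(⊆) Let x ∈ C. Then either x ∈ C and x ∉ S; or x ∈ S ∩ C. In each case x ∈ C ∖ (S ∖ C), so C ⊆ C ∖ (S ∖ C).

(⊇) Let x ∈ C ∖ (S ∖ C). Then either x ∈ C and x ∉ S; or x ∈ S ∩ C. In each case x ∈ C, so C ∖ (S ∖ C) ⊆ C.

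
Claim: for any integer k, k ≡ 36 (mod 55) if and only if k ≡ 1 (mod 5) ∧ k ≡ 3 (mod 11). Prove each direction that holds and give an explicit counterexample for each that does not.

Both directions hold; the statement is true.

(⟹) Suppose k ≡ 36 (mod 55); write k = 55j + 36. Since 5 ∣ 55, reducing mod 5 gives k ≡ 36 ≡ 1 (mod 5); since 11 ∣ 55, reducing mod 11 gives k ≡ 36 ≡ 3 (mod 11).

(⟸) Conversely, if k ≡ 1 (mod 5) and k ≡ 3 (mod 11), then by the Chinese remainder theorem k ≡ 36 (mod 55). This is exactly k ≡ 36 (mod 55).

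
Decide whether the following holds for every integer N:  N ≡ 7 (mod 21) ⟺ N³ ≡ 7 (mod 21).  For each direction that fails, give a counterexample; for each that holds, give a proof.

(⇐) Suppose N³ ≡ 7 (mod 21). The only residue r in {0, …, 20} with r³ ≡ 7 (mod 21) is r = 7, so N ≡ 7 (mod 21).

(⇒) Suppose N ≡ 7 (mod 21). Write N = 21j + 7. Then (21j + 7)³ = 9261j³ + 9261j² + 3087j + 343 = 21(441j³ + 441j² + 147j + 16) + 7, so N³ ≡ 7 (mod 21).

Both directions hold.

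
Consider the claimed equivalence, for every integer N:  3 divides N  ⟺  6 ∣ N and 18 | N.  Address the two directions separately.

(⇒) fails; (⇐) holds.

Forward direction. This fails: take N = 3. Certainly 3 ∣ 3, but 6 ∤ 3.

Converse. Suppose 6 ∣ N and 18 ∣ N. Any common multiple of 6 and 18 is a multiple of their lcm; here lcm(6, 18) = 6·18/gcd(6, 18) = 108/6 = 18, so 18 ∣ N. Since 3 ∣ 18, it follows that 3 ∣ N.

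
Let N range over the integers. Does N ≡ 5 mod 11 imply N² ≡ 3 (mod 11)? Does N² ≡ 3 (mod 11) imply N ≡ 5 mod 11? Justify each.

(→) Suppose N ≡ 5 mod 11. Write N = 11j + 5. Then (11j + 5)² = 121j² + 110j + 25 = 11(11j² + 10j + 2) + 3, so N² ≡ 3 (mod 11).

(←) This fails: take N = 6. Then 6² = 36 ≡ 3 (mod 11), yet 6 ≡ 6 (mod 11), not 5.

Only the forward direction holds.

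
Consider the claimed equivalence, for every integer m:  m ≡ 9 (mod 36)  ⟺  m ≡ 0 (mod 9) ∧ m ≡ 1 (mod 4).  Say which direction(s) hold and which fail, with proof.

(→) Suppose m ≡ 9 (mod 36); write m = 36j + 9. Since 9 ∣ 36, reducing mod 9 gives m ≡ 9 ≡ 0 (mod 9); since 4 ∣ 36, reducing mod 4 gives m ≡ 9 ≡ 1 (mod 4).

(←) Conversely, if m ≡ 0 (mod 9) and m ≡ 1 (mod 4), then by the Chinese remainder theorem m ≡ 9 (mod 36). This is exactly m ≡ 9 (mod 36).

Both directions hold; the statement is true.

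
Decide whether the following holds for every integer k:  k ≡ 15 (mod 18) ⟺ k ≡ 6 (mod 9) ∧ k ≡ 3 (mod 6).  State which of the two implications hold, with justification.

(→) Suppose k ≡ 15 (mod 18); write k = 18j + 15. Since 9 ∣ 18, reducing mod 9 gives k ≡ 15 ≡ 6 (mod 9); since 6 ∣ 18, reducing mod 6 gives k ≡ 15 ≡ 3 (mod 6).

(←) Conversely, if k ≡ 6 (mod 9) and k ≡ 3 (mod 6), then by the Chinese remainder theorem k ≡ 15 (mod 18). This is exactly k ≡ 15 (mod 18).

Both directions hold.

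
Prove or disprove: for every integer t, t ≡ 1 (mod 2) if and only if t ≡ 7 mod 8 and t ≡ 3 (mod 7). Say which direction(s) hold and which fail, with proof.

Only the reverse direction holds.

(⟹) This fails: t = 1 gives 1 ≡ 1 (mod 2) but 1 ≡ 1 (mod 8), so the conjunction on the right does not hold.

(⟸) Conversely, if t ≡ 7 (mod 8) and t ≡ 3 (mod 7), then by the Chinese remainder theorem t ≡ 31 (mod 56). Since 31 ≡ 1 (mod 2) and 2 ∣ 56, we get t ≡ 1 (mod 2).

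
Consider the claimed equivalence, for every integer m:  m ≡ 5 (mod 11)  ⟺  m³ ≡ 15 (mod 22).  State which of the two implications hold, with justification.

Not equivalent: only (⇐) holds.

Forward direction. This fails: take m = 16. Then 16 ≡ 5 (mod 11), but 16³ = 4096 ≡ 4 (mod 22), not 15.

Converse. The residues r modulo 22 with r³ ≡ 15 (mod 22) are exactly {5}, and each is ≡ 5 (mod 11).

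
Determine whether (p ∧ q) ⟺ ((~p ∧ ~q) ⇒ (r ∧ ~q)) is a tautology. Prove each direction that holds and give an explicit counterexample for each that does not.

Only the forward direction holds.

(⇒) Assume the antecedent. If p is true, (~p ∧ ~q) ⇒ (r ∧ ~q) reduces to true regardless of the other variables. If p is false, the antecedent cannot hold. Either way (~p ∧ ~q) ⇒ (r ∧ ~q) holds.

(⇐) This fails. Under p = T, q = F, r = F, the left side is false but the right side is true.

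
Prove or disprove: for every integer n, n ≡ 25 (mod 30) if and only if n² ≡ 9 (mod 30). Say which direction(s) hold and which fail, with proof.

[⇒] This fails: take n = 25. Then 25 ≡ 25 (mod 30), but 25² = 625 ≡ 25 (mod 30), not 9.

[⇐] This fails: take n = 3. Then 3² = 9 ≡ 9 (mod 30), yet 3 ≡ 3 (mod 30), not 25.

Neither implication holds.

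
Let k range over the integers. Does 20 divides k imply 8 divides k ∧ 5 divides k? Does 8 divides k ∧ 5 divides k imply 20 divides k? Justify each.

(→) This fails: take k = 20. Certainly 20 ∣ 20, but 8 ∤ 20.

(←) Suppose 8 ∣ k and 5 ∣ k. Any common multiple of 8 and 5 is a multiple of their lcm; here gcd(8, 5) = 1, so lcm(8, 5) = 8·5 = 40, so 40 ∣ k. Since 20 ∣ 40, it follows that 20 ∣ k.

Only the reverse direction holds.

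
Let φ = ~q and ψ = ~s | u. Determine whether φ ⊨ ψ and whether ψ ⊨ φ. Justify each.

Both directions fail.

(→) This fails. Under u = F, s = T, q = F, the left side is true but the right side is false.

(←) This fails. Under u = F, s = F, q = T, the left side is false but the right side is true.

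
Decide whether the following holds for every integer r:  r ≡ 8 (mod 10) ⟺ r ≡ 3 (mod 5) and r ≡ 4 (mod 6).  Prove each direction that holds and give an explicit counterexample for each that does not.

Forward direction. This fails: r = 8 gives 8 ≡ 8 (mod 10) but 8 ≡ 2 (mod 6), so the conjunction on the right does not hold.

Converse. If r ≡ 3 (mod 5) and r ≡ 4 (mod 6), then by the Chinese remainder theorem r ≡ 28 (mod 30). Since 28 ≡ 8 (mod 10) and 10 ∣ 30, we get r ≡ 8 (mod 10).

Only the reverse direction holds.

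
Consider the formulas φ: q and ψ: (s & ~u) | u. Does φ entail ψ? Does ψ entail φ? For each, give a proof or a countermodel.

Forward direction. This fails. Under s = F, q = T, u = F, the left side is true but the right side is false.

Converse. This fails. Under s = T, q = F, u = F, the left side is false but the right side is true.

(⇒) fails and (⇐) fails.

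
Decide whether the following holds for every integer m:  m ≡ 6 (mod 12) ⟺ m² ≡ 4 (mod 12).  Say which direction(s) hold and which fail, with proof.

(⇒) fails and (⇐) fails.

Forward direction. This fails: take m = 6. Then 6 ≡ 6 (mod 12), but 6² = 36 ≡ 0 (mod 12), not 4.

Converse. This fails: take m = 2. Then 2² = 4 ≡ 4 (mod 12), yet 2 ≡ 2 (mod 12), not 6.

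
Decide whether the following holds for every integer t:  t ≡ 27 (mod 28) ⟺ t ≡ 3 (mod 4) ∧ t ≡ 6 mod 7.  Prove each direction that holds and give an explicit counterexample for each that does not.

Both implications hold.

(⟹) Suppose t ≡ 27 (mod 28); write t = 28j + 27. Since 4 ∣ 28, reducing mod 4 gives t ≡ 27 ≡ 3 (mod 4); since 7 ∣ 28, reducing mod 7 gives t ≡ 27 ≡ 6 (mod 7).

(⟸) Conversely, if t ≡ 3 (mod 4) and t ≡ 6 (mod 7), then by the Chinese remainder theorem t ≡ 27 (mod 28). This is exactly t ≡ 27 (mod 28).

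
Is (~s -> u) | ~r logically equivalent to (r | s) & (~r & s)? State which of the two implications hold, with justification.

Only the converse holds.

Converse. Assume the antecedent. If r is true, the antecedent cannot hold. If r is false, (~s -> u) | ~r reduces to true regardless of the other variables. Either way (~s -> u) | ~r holds.

Forward direction. This fails. Under r = F, s = F, u = F, the left side is true but the right side is false.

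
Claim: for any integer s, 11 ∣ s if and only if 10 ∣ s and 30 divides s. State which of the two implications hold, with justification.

(⇒) This fails: take s = 11. Certainly 11 ∣ 11, but 10 ∤ 11.

(⇐) This fails: take s = 30. Both 10 ∣ 30 and 30 ∣ 30, yet 30 is not a multiple of 11 (since 30 = 2·11 + 8), so 11 ∤ 30.

Neither direction holds.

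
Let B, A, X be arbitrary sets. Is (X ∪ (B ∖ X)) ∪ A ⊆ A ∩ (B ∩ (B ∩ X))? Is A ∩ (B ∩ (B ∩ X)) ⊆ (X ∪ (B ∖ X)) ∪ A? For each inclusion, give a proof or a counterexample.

Only the reverse inclusion holds.

Forward inclusion. This inclusion fails. Take B = {1}, A = ∅, X = ∅; then 1 ∈ (X ∪ (B ∖ X)) ∪ A but 1 ∉ A ∩ (B ∩ (B ∩ X)).

Reverse inclusion. Let x ∈ A ∩ (B ∩ (B ∩ X)). Then x ∈ B ∩ A ∩ X, from which x ∈ (X ∪ (B ∖ X)) ∪ A.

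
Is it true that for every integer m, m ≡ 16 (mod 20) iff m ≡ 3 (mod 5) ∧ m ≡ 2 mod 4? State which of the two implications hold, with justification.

Both directions fail.

(→) This fails: m = 16 gives 16 ≡ 16 (mod 20) but 16 ≡ 1 (mod 5), so the conjunction on the right does not hold.

(←) This fails: m = 18 satisfies both congruences on the right (18 ≡ 3 mod 5 and 18 ≡ 2 mod 4) yet 18 ≡ 18 (mod 20), not 16.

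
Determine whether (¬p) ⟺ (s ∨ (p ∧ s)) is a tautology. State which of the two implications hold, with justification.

Both directions fail.

(⟹) This fails. Under p = F, s = F, the left side is true but the right side is false.

(⟸) This fails. Under p = T, s = T, the left side is false but the right side is true.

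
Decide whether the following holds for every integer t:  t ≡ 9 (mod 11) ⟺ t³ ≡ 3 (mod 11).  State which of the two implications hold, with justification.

(⟹) Suppose t ≡ 9 (mod 11). Write t = 11j + 9. Then (11j + 9)³ = 1331j³ + 3267j² + 2673j + 729 = 11(121j³ + 297j² + 243j + 66) + 3, so t³ ≡ 3 (mod 11).

(⟸) For the converse, argue contrapositively. If t ≢ 9 (mod 11), then t is congruent to one of 0, 1, 2, 3, 4, 5, 6, 7, 8, 10 modulo 11, and these give t³ ≡ 0, 1, 8, 5, 9, 4, 7, 2, 6, 10 respectively — never 3.

Equivalent; both directions hold.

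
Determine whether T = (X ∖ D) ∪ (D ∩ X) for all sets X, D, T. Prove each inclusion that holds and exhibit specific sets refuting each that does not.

(⟹) This inclusion fails. Take X = ∅, D = ∅, T = {1}; then 1 ∈ T but 1 ∉ (X ∖ D) ∪ (D ∩ X).

(⟸) This inclusion fails. Take X = {1}, D = ∅, T = ∅; then 1 ∈ (X ∖ D) ∪ (D ∩ X) but 1 ∉ T.

(⊆) fails and (⊇) fails.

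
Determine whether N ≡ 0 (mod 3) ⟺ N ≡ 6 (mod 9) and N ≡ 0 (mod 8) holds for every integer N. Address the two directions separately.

[⇒] This fails: N = 0 gives 0 ≡ 0 (mod 3) but 0 ≡ 0 (mod 9), so the conjunction on the right does not hold.

[⇐] Conversely, if N ≡ 6 (mod 9) and N ≡ 0 (mod 8), then by the Chinese remainder theorem N ≡ 24 (mod 72). Since 24 ≡ 0 (mod 3) and 3 ∣ 72, we get N ≡ 0 (mod 3).

Only the converse holds.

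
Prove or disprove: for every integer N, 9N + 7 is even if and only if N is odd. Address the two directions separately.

Equivalent; both directions hold.

(→) Suppose 9N + 7 is even. Since 9 is odd, 9N and N have the same parity, so 9N + 7 ≡ N + 7 (mod 2). As 7 is odd, 9N + 7 is even exactly when N is odd. Thus N is odd.

(←) Conversely, suppose N is odd; write N = 2j + 1. Then 9N + 7 = 9·(2j + 1) + 7 = 2·9j + 16, which is even.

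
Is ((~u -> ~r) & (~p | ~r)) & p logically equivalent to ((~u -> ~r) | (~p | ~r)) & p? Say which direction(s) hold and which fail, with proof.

Forward direction. Assume the antecedent. If u is true, the antecedent forces (u = T, r = F, p = T), and ((~u -> ~r) | (~p | ~r)) & p holds there. If u is false, the antecedent forces (u = F, r = F, p = T), and ((~u -> ~r) | (~p | ~r)) & p holds there. Either way ((~u -> ~r) | (~p | ~r)) & p holds.

Converse. This fails. Under u = T, r = T, p = T, the left side is false but the right side is true.

(⇒) holds; (⇐) fails.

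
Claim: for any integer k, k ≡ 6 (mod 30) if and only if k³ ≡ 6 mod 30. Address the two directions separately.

The biconditional holds.

Forward direction. Suppose k ≡ 6 (mod 30). Write k = 30j + 6. Then (30j + 6)³ = 27000j³ + 16200j² + 3240j + 216 = 30(900j³ + 540j² + 108j + 7) + 6, so k³ ≡ 6 (mod 30).

Converse. Suppose k³ ≡ 6 (mod 30). The only residue r in {0, …, 29} with r³ ≡ 6 (mod 30) is r = 6, so k ≡ 6 (mod 30).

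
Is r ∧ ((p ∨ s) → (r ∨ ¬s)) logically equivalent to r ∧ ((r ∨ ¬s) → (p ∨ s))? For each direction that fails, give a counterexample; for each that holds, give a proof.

Only the converse holds.

[⇒] This fails. Under s = F, r = T, p = F, the left side is true but the right side is false.

[⇐] Assume the antecedent. If s is true, the antecedent forces (s = T, r = T, p = F) or (s = T, r = T, p = T), and r ∧ ((p ∨ s) → (r ∨ ¬s)) holds there. If s is false, the antecedent forces (s = F, r = T, p = T), and r ∧ ((p ∨ s) → (r ∨ ¬s)) holds there. Either way r ∧ ((p ∨ s) → (r ∨ ¬s)) holds.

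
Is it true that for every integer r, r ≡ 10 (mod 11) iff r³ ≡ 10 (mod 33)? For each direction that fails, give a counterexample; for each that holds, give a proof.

(←) The residues r modulo 33 with r³ ≡ 10 (mod 33) are exactly {10}, and each is ≡ 10 (mod 11).

(→) This fails: take r = 21. Then 21 ≡ 10 (mod 11), but 21³ = 9261 ≡ 21 (mod 33), not 10.

Only the reverse direction holds.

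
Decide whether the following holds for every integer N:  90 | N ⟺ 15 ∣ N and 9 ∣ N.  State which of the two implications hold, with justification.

Only the forward direction holds.

[⇒] If 90 ∣ N, write N = 90q. Since 90 = 6·15, N = 15·(6q), so 15 ∣ N; and since 90 = 10·9, N = 9·(10q), so 9 ∣ N.

[⇐] This fails: take N = 45. Both 15 ∣ 45 and 9 ∣ 45, yet 45 is not a multiple of 90 (since 45 = 0·90 + 45), so 90 ∤ 45.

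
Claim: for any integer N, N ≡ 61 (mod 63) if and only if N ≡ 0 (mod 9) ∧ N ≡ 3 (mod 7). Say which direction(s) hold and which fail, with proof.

Both directions fail.

[⇒] This fails: N = 61 gives 61 ≡ 61 (mod 63) but 61 ≡ 7 (mod 9), so the conjunction on the right does not hold.

[⇐] This fails: N = 45 satisfies both congruences on the right (45 ≡ 0 mod 9 and 45 ≡ 3 mod 7) yet 45 ≡ 45 (mod 63), not 61.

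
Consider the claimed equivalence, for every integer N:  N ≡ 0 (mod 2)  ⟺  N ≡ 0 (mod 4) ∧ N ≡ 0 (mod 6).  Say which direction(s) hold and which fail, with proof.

[⇒] This fails: N = 2 gives 2 ≡ 0 (mod 2) but 2 ≡ 2 (mod 4), so the conjunction on the right does not hold.

[⇐] Conversely, if N ≡ 0 (mod 4) and N ≡ 0 (mod 6), then by the Chinese remainder theorem N ≡ 0 (mod 12). Since 0 ≡ 0 (mod 2) and 2 ∣ 12, we get N ≡ 0 (mod 2).

Only the reverse direction holds.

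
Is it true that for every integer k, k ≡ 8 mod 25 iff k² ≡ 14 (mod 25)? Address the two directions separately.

The forward direction holds; the converse fails.

[⇒] Suppose k ≡ 8 mod 25. Write k = 25j + 8. Then (25j + 8)² = 625j² + 400j + 64 = 25(25j² + 16j + 2) + 14, so k² ≡ 14 (mod 25).

[⇐] This fails: take k = 17. Then 17² = 289 ≡ 14 (mod 25), yet 17 ≡ 17 (mod 25), not 8.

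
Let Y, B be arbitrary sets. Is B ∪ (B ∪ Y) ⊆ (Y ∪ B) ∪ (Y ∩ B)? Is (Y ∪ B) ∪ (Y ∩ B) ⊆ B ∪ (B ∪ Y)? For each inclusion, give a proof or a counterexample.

Reverse inclusion. Let x ∈ (Y ∪ B) ∪ (Y ∩ B). Then either x ∈ Y and x ∉ B; or x ∈ B and x ∉ Y; or x ∈ Y ∩ B. In each case x ∈ B ∪ (B ∪ Y), so (Y ∪ B) ∪ (Y ∩ B) ⊆ B ∪ (B ∪ Y).

Forward inclusion. Let x ∈ B ∪ (B ∪ Y). Then either x ∈ Y and x ∉ B; or x ∈ B and x ∉ Y; or x ∈ Y ∩ B. In each case x ∈ (Y ∪ B) ∪ (Y ∩ B), so B ∪ (B ∪ Y) ⊆ (Y ∪ B) ∪ (Y ∩ B).

Both inclusions hold; the sets are equal.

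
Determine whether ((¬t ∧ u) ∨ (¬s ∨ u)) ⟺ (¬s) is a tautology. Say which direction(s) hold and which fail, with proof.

Converse. Assume the antecedent. If t is true, the antecedent forces (t = T, s = F, u = F) or (t = T, s = F, u = T), and (¬t ∧ u) ∨ (¬s ∨ u) holds there. If t is false, the antecedent forces (t = F, s = F, u = F) or (t = F, s = F, u = T), and (¬t ∧ u) ∨ (¬s ∨ u) holds there. Either way (¬t ∧ u) ∨ (¬s ∨ u) holds.

Forward direction. This fails. Under t = F, s = T, u = T, the left side is true but the right side is false.

The forward direction fails; the converse holds.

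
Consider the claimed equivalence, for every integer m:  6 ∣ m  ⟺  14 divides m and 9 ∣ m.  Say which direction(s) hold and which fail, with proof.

[⇒] This fails: take m = 6. Certainly 6 ∣ 6, but 14 ∤ 6.

[⇐] Suppose 14 ∣ m and 9 ∣ m. Any common multiple of 14 and 9 is a multiple of their lcm; here gcd(14, 9) = 1, so lcm(14, 9) = 14·9 = 126, so 126 ∣ m. Since 6 ∣ 126, it follows that 6 ∣ m.

Not equivalent: only (⇐) holds.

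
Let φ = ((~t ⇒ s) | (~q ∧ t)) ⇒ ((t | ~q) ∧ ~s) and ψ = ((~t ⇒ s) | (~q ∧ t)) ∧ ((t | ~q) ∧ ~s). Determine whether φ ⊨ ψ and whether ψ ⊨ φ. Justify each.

Not equivalent: only (⇐) holds.

(⇒) This fails. Under q = F, s = F, t = F, the left side is true but the right side is false.

(⇐) Assume the antecedent. If q is true, the antecedent forces (q = T, s = F, t = T), and the consequent holds there. If q is false, the antecedent forces (q = F, s = F, t = T), and the consequent holds there. Either way the consequent holds.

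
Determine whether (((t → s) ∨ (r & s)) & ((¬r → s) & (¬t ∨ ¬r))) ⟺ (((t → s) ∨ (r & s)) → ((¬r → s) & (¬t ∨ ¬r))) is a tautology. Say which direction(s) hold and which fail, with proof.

Not equivalent: only (⇒) holds.

Forward direction. Assume the antecedent. If r is true, the antecedent forces (r = T, t = F, s = F) or (r = T, t = F, s = T), and the consequent holds there. If r is false, the antecedent forces (r = F, t = F, s = T) or (r = F, t = T, s = T), and the consequent holds there. Either way the consequent holds.

Converse. This fails. Under r = F, t = T, s = F, the left side is false but the right side is true.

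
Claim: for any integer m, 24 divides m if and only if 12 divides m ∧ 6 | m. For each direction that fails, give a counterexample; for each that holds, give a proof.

Not equivalent: only (⇒) holds.

(⟹) If 24 ∣ m, write m = 24q. Since 24 = 2·12, m = 12·(2q), so 12 ∣ m; and since 24 = 4·6, m = 6·(4q), so 6 ∣ m.

(⟸) This fails: take m = 12. Both 12 ∣ 12 and 6 ∣ 12, yet 12 is not a multiple of 24 (since 12 = 0·24 + 12), so 24 ∤ 12.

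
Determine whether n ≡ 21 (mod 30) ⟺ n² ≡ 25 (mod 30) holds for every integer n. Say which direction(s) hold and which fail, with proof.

(→) This fails: take n = 21. Then 21 ≡ 21 (mod 30), but 21² = 441 ≡ 21 (mod 30), not 25.

(←) This fails: take n = 5. Then 5² = 25 ≡ 25 (mod 30), yet 5 ≡ 5 (mod 30), not 21.

Neither implication holds.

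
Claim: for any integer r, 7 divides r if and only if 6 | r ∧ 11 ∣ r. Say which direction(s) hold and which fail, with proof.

(→) This fails: take r = 7. Certainly 7 ∣ 7, but 6 ∤ 7.

(←) This fails: take r = 66. Both 6 ∣ 66 and 11 ∣ 66, yet 66 is not a multiple of 7 (since 66 = 9·7 + 3), so 7 ∤ 66.

Both directions fail.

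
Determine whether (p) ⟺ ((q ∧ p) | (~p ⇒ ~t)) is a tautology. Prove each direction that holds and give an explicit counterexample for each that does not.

(→) Assume the antecedent. If p is true, (q ∧ p) | (~p ⇒ ~t) reduces to true regardless of the other variables. If p is false, the antecedent cannot hold. Either way (q ∧ p) | (~p ⇒ ~t) holds.

(←) This fails. Under p = F, q = F, t = F, the left side is false but the right side is true.

The forward direction holds; the converse fails.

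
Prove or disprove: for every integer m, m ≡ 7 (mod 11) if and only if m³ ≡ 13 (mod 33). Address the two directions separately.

(→) This fails: take m = 18. Then 18 ≡ 7 (mod 11), but 18³ = 5832 ≡ 24 (mod 33), not 13.

(←) Conversely, the residues r modulo 33 with r³ ≡ 13 (mod 33) are exactly {7}, and each is ≡ 7 (mod 11).

Not equivalent: only (⇐) holds.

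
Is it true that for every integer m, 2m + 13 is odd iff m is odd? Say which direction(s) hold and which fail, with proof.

(⟹) This fails: take m = 4. Then 2m + 13 = 21, which is odd, yet m = 4 is even, not odd.

(⟸) Suppose m is odd. Since 2 is even, 2m is even for every m, so 2m + 13 has the same parity as 13, which is odd. Hence 2m + 13 is odd.

Not equivalent: only (⇐) holds.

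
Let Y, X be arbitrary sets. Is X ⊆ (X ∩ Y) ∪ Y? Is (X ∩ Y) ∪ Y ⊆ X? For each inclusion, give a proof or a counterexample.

(⟹) This inclusion fails. Take Y = ∅, X = {1}; then 1 ∈ X but 1 ∉ (X ∩ Y) ∪ Y.

(⟸) This inclusion fails. Take Y = {1}, X = ∅; then 1 ∈ (X ∩ Y) ∪ Y but 1 ∉ X.

(⊆) fails and (⊇) fails.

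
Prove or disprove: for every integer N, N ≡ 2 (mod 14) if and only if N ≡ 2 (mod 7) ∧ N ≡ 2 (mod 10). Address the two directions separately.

(⇐) If N ≡ 2 (mod 7) and N ≡ 2 (mod 10), then by the Chinese remainder theorem N ≡ 2 (mod 70). Since 2 ≡ 2 (mod 14) and 14 ∣ 70, we get N ≡ 2 (mod 14).

(⇒) This fails: N = 44 gives 44 ≡ 2 (mod 14) but 44 ≡ 4 (mod 10), so the conjunction on the right does not hold.

The forward direction fails; the converse holds.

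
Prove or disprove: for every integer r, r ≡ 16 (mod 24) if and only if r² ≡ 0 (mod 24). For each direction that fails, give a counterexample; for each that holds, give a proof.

(→) This fails: take r = 16. Then 16 ≡ 16 (mod 24), but 16² = 256 ≡ 16 (mod 24), not 0.

(←) This fails: take r = 0. Then 0² = 0 ≡ 0 (mod 24), yet 0 ≡ 0 (mod 24), not 16.

Neither implication holds.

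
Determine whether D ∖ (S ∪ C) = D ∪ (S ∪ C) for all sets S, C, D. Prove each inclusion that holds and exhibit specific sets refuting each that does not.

(⟹) Let x ∈ D ∖ (S ∪ C). Then x ∈ D and x ∉ S, C, from which x ∈ D ∪ (S ∪ C).

(⟸) This inclusion fails. Take S = {1}, C = ∅, D = ∅; then 1 ∈ D ∪ (S ∪ C) but 1 ∉ D ∖ (S ∪ C).

(⊆) holds; (⊇) fails.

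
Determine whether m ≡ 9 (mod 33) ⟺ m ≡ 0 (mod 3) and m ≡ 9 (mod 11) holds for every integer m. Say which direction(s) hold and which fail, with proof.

(→) Suppose m ≡ 9 (mod 33); write m = 33j + 9. Since 3 ∣ 33, reducing mod 3 gives m ≡ 9 ≡ 0 (mod 3); since 11 ∣ 33, reducing mod 11 gives m ≡ 9 (mod 11).

(←) Conversely, if m ≡ 0 (mod 3) and m ≡ 9 (mod 11), then by the Chinese remainder theorem m ≡ 9 (mod 33). This is exactly m ≡ 9 (mod 33).

Both implications hold.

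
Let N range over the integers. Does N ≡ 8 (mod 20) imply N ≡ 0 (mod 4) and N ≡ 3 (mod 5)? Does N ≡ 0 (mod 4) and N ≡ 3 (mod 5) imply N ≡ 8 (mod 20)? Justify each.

[⇒] Suppose N ≡ 8 (mod 20); write N = 20j + 8. Since 4 ∣ 20, reducing mod 4 gives N ≡ 8 ≡ 0 (mod 4); since 5 ∣ 20, reducing mod 5 gives N ≡ 8 ≡ 3 (mod 5).

[⇐] Conversely, if N ≡ 0 (mod 4) and N ≡ 3 (mod 5), then by the Chinese remainder theorem N ≡ 8 (mod 20). This is exactly N ≡ 8 (mod 20).

Both directions hold.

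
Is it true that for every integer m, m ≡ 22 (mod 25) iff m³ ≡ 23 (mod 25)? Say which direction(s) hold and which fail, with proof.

(⟸) Suppose m³ ≡ 23 (mod 25). The only residue r in {0, …, 24} with r³ ≡ 23 (mod 25) is r = 22, so m ≡ 22 (mod 25).

(⟹) Suppose m ≡ 22 (mod 25). Write m = 25j + 22. Then (25j + 22)³ = 15625j³ + 41250j² + 36300j + 10648 = 25(625j³ + 1650j² + 1452j + 425) + 23, so m³ ≡ 23 (mod 25).

Both directions hold; the statement is true.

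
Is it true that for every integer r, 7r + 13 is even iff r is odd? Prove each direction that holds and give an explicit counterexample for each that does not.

Equivalent; both directions hold.

Forward direction. Suppose 7r + 13 is even. Since 7 is odd, 7r and r have the same parity, so 7r + 13 ≡ r + 13 (mod 2). As 13 is odd, 7r + 13 is even exactly when r is odd. Thus r is odd.

Converse. Suppose r is odd; write r = 2j + 1. Then 7r + 13 = 7·(2j + 1) + 13 = 2·7j + 20, which is even.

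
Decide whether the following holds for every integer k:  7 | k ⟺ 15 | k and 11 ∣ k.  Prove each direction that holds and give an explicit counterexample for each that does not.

(→) This fails: take k = 7. Certainly 7 ∣ 7, but 15 ∤ 7.

(←) This fails: take k = 165. Both 15 ∣ 165 and 11 ∣ 165, yet 165 is not a multiple of 7 (since 165 = 23·7 + 4), so 7 ∤ 165.

Neither direction holds.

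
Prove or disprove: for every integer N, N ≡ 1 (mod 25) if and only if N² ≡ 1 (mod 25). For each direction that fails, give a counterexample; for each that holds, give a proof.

Not equivalent: only (⇒) holds.

(⟹) Suppose N ≡ 1 (mod 25). Write N = 25j + 1. Then (25j + 1)² = 625j² + 50j + 1 = 25(25j² + 2j) + 1, so N² ≡ 1 (mod 25).

(⟸) This fails: take N = 24. Then 24² = 576 ≡ 1 (mod 25), yet 24 ≡ 24 (mod 25), not 1.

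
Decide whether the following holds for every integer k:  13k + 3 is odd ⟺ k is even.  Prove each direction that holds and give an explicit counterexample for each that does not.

Both directions hold.

(→) Suppose 13k + 3 is odd. Since 13 is odd, 13k and k have the same parity, so 13k + 3 ≡ k + 3 (mod 2). As 3 is odd, 13k + 3 is odd exactly when k is even. Thus k is even.

(←) Conversely, suppose k is even; write k = 2j. Then 13k + 3 = 13·(2j) + 3 = 2·13j + 3, which is odd.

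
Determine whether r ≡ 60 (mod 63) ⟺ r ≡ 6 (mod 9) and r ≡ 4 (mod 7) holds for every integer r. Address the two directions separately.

Equivalent; both directions hold.

(⇒) Suppose r ≡ 60 (mod 63); write r = 63j + 60. Since 9 ∣ 63, reducing mod 9 gives r ≡ 60 ≡ 6 (mod 9); since 7 ∣ 63, reducing mod 7 gives r ≡ 60 ≡ 4 (mod 7).

(⇐) Conversely, if r ≡ 6 (mod 9) and r ≡ 4 (mod 7), then by the Chinese remainder theorem r ≡ 60 (mod 63). This is exactly r ≡ 60 (mod 63).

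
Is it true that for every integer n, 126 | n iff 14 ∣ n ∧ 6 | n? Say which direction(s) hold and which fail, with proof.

Only the forward implication holds.

(→) If 126 ∣ n, write n = 126q. Since 126 = 9·14, n = 14·(9q), so 14 ∣ n; and since 126 = 21·6, n = 6·(21q), so 6 ∣ n.

(←) This fails: take n = 42. Both 14 ∣ 42 and 6 ∣ 42, yet 42 is not a multiple of 126 (since 42 = 0·126 + 42), so 126 ∤ 42.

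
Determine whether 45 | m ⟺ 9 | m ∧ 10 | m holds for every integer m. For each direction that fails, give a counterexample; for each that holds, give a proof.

(⟹) This fails: take m = 45. Certainly 45 ∣ 45, but 10 ∤ 45.

(⟸) Suppose 9 ∣ m and 10 ∣ m. Any common multiple of 9 and 10 is a multiple of their lcm; here gcd(9, 10) = 1, so lcm(9, 10) = 9·10 = 90, so 90 ∣ m. Since 45 ∣ 90, it follows that 45 ∣ m.

Not equivalent: only (⇐) holds.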